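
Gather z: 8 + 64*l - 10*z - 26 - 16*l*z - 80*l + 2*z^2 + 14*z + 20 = -16*l + 2*z^2 + z*(4 - 16*l) + 2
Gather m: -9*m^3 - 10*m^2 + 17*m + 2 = -9*m^3 - 10*m^2 + 17*m + 2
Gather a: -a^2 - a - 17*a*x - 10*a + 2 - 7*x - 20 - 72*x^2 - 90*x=-a^2 + a*(-17*x - 11) - 72*x^2 - 97*x - 18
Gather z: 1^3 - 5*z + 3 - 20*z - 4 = -25*z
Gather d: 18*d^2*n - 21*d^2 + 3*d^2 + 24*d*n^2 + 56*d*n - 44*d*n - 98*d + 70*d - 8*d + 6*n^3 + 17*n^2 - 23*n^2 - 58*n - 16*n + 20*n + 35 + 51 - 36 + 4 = d^2*(18*n - 18) + d*(24*n^2 + 12*n - 36) + 6*n^3 - 6*n^2 - 54*n + 54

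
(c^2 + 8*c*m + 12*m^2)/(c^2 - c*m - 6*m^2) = (c + 6*m)/(c - 3*m)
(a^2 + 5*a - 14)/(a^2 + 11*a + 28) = (a - 2)/(a + 4)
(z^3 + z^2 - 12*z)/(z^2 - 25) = z*(z^2 + z - 12)/(z^2 - 25)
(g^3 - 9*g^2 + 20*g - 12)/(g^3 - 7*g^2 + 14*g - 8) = (g - 6)/(g - 4)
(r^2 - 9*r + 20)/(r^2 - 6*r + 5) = (r - 4)/(r - 1)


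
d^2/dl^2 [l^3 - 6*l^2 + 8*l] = 6*l - 12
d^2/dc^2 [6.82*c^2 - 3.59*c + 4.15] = 13.6400000000000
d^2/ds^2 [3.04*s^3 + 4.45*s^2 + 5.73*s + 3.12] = 18.24*s + 8.9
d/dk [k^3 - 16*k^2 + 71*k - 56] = 3*k^2 - 32*k + 71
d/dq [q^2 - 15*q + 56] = 2*q - 15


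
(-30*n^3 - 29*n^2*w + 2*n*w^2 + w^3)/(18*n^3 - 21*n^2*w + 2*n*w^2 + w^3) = (-5*n^2 - 4*n*w + w^2)/(3*n^2 - 4*n*w + w^2)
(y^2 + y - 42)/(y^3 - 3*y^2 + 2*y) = (y^2 + y - 42)/(y*(y^2 - 3*y + 2))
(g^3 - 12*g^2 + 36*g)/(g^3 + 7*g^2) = (g^2 - 12*g + 36)/(g*(g + 7))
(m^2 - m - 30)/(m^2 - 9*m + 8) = (m^2 - m - 30)/(m^2 - 9*m + 8)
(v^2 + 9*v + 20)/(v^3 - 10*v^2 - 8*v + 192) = (v + 5)/(v^2 - 14*v + 48)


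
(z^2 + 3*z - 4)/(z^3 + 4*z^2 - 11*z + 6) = (z + 4)/(z^2 + 5*z - 6)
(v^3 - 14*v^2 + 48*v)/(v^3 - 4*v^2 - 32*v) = (v - 6)/(v + 4)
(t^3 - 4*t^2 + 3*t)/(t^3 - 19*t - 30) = t*(-t^2 + 4*t - 3)/(-t^3 + 19*t + 30)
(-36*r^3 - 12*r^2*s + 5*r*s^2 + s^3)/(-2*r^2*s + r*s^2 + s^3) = (18*r^2 - 3*r*s - s^2)/(s*(r - s))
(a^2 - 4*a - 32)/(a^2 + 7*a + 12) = (a - 8)/(a + 3)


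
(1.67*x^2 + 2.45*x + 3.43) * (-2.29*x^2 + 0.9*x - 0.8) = -3.8243*x^4 - 4.1075*x^3 - 6.9857*x^2 + 1.127*x - 2.744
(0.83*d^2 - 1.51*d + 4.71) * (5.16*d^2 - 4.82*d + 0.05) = 4.2828*d^4 - 11.7922*d^3 + 31.6233*d^2 - 22.7777*d + 0.2355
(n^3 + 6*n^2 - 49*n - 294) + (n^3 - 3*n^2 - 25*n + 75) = 2*n^3 + 3*n^2 - 74*n - 219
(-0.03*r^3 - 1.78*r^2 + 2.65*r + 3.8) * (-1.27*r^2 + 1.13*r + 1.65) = 0.0381*r^5 + 2.2267*r^4 - 5.4264*r^3 - 4.7685*r^2 + 8.6665*r + 6.27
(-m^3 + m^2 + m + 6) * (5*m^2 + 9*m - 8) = -5*m^5 - 4*m^4 + 22*m^3 + 31*m^2 + 46*m - 48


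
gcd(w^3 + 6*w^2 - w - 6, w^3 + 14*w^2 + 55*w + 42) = w^2 + 7*w + 6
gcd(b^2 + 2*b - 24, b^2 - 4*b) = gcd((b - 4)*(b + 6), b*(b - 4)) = b - 4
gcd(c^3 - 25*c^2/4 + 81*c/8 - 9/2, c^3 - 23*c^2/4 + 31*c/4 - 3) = c^2 - 19*c/4 + 3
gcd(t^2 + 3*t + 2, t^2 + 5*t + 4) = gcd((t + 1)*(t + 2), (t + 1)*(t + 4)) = t + 1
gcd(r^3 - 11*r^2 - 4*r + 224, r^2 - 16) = r + 4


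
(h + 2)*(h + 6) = h^2 + 8*h + 12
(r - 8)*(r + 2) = r^2 - 6*r - 16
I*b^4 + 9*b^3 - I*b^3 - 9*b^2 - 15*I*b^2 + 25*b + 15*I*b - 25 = (b - 5*I)^2*(b + I)*(I*b - I)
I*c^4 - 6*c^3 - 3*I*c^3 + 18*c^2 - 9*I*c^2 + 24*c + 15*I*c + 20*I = (c - 4)*(c + I)*(c + 5*I)*(I*c + I)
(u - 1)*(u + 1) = u^2 - 1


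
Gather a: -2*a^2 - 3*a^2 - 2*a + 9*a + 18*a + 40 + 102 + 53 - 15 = -5*a^2 + 25*a + 180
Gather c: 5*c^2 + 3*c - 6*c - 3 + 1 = 5*c^2 - 3*c - 2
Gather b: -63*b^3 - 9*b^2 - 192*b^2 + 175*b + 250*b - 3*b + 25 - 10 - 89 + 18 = -63*b^3 - 201*b^2 + 422*b - 56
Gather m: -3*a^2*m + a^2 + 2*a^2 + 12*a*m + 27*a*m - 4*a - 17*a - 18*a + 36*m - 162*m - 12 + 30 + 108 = 3*a^2 - 39*a + m*(-3*a^2 + 39*a - 126) + 126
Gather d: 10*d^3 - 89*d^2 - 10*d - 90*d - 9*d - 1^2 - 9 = 10*d^3 - 89*d^2 - 109*d - 10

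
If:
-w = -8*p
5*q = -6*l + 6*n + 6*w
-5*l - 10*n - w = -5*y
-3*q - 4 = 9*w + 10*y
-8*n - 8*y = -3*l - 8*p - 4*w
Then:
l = 5383*y/2925 + 116/585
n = -2369*y/5850 - 44/585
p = -89*y/4680 - 7/234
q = -187*y/65 - 8/13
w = -89*y/585 - 28/117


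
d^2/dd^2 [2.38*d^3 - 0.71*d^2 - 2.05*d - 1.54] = 14.28*d - 1.42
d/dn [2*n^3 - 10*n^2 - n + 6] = 6*n^2 - 20*n - 1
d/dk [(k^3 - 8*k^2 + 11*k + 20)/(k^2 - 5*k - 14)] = (k^4 - 10*k^3 - 13*k^2 + 184*k - 54)/(k^4 - 10*k^3 - 3*k^2 + 140*k + 196)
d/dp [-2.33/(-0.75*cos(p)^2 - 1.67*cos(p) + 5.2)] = (3.495*cos(p) + 3.8911)*sin(p)/(0.75*cos(p)^2 + 1.67*cos(p) - 5.2)^2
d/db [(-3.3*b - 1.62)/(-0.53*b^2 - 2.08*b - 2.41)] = (-1.749*b^2 - 1.7172*b + 4.5834)/(0.2809*b^4 + 2.2048*b^3 + 6.881*b^2 + 10.0256*b + 5.8081)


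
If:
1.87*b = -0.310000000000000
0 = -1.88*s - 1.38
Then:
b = -0.17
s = -0.73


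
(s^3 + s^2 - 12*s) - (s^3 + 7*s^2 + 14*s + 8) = -6*s^2 - 26*s - 8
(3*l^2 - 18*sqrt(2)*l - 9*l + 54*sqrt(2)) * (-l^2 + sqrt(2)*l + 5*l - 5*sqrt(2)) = -3*l^4 + 24*l^3 + 21*sqrt(2)*l^3 - 168*sqrt(2)*l^2 - 81*l^2 + 288*l + 315*sqrt(2)*l - 540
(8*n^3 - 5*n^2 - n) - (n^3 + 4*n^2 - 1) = 7*n^3 - 9*n^2 - n + 1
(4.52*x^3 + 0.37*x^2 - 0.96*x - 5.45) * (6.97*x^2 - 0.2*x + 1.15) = 31.5044*x^5 + 1.6749*x^4 - 1.5672*x^3 - 37.369*x^2 - 0.0139999999999998*x - 6.2675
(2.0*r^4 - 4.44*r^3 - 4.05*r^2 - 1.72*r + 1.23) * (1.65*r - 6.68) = 3.3*r^5 - 20.686*r^4 + 22.9767*r^3 + 24.216*r^2 + 13.5191*r - 8.2164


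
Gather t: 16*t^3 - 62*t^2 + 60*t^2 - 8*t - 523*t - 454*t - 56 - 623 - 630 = 16*t^3 - 2*t^2 - 985*t - 1309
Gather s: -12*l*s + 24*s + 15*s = s*(39 - 12*l)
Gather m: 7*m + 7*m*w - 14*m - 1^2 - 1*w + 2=m*(7*w - 7) - w + 1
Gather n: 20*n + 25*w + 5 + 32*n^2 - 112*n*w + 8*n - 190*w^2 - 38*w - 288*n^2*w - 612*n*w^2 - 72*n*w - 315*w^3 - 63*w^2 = n^2*(32 - 288*w) + n*(-612*w^2 - 184*w + 28) - 315*w^3 - 253*w^2 - 13*w + 5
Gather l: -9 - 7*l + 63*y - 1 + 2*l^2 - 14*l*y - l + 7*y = 2*l^2 + l*(-14*y - 8) + 70*y - 10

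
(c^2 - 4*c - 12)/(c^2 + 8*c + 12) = (c - 6)/(c + 6)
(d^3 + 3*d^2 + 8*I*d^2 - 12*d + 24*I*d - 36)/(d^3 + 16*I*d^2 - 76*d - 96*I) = (d + 3)/(d + 8*I)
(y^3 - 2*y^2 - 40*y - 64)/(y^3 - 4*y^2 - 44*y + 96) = (y^2 + 6*y + 8)/(y^2 + 4*y - 12)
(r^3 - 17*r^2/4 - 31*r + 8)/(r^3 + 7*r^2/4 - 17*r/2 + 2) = (r - 8)/(r - 2)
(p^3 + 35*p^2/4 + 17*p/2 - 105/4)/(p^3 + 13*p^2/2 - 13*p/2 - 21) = (4*p^2 + 7*p - 15)/(2*(2*p^2 - p - 6))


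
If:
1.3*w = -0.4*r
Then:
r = -3.25*w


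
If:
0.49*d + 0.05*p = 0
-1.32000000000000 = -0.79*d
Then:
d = 1.67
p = -16.37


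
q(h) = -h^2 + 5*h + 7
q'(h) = 5 - 2*h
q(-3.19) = -19.13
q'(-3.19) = 11.38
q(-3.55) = -23.35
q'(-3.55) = 12.10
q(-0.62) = 3.52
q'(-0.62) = 6.24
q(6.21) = -0.51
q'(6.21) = -7.42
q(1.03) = 11.09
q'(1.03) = 2.94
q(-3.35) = -20.97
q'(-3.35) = 11.70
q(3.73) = 11.74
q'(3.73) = -2.46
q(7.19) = -8.75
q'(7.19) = -9.38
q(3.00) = 13.00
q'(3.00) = -1.00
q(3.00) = 13.00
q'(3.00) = -1.00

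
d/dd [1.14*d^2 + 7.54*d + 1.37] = 2.28*d + 7.54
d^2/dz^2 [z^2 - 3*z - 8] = 2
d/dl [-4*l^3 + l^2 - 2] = 2*l*(1 - 6*l)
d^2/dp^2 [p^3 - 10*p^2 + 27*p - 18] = 6*p - 20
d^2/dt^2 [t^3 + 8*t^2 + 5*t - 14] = 6*t + 16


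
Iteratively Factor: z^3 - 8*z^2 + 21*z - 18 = (z - 3)*(z^2 - 5*z + 6) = (z - 3)*(z - 2)*(z - 3)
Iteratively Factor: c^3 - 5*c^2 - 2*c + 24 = (c - 3)*(c^2 - 2*c - 8) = (c - 4)*(c - 3)*(c + 2)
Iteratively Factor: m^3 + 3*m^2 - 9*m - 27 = (m + 3)*(m^2 - 9) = (m + 3)^2*(m - 3)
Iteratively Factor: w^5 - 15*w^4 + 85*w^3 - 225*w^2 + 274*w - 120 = (w - 2)*(w^4 - 13*w^3 + 59*w^2 - 107*w + 60) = (w - 5)*(w - 2)*(w^3 - 8*w^2 + 19*w - 12) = (w - 5)*(w - 4)*(w - 2)*(w^2 - 4*w + 3) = (w - 5)*(w - 4)*(w - 3)*(w - 2)*(w - 1)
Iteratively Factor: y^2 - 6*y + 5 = (y - 1)*(y - 5)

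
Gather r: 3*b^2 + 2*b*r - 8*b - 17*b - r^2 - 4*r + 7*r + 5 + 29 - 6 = 3*b^2 - 25*b - r^2 + r*(2*b + 3) + 28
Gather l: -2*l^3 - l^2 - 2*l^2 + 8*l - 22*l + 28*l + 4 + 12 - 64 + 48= -2*l^3 - 3*l^2 + 14*l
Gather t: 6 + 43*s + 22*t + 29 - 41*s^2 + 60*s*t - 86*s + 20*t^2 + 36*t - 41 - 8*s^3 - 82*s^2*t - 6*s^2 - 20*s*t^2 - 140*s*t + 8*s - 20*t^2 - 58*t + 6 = -8*s^3 - 47*s^2 - 20*s*t^2 - 35*s + t*(-82*s^2 - 80*s)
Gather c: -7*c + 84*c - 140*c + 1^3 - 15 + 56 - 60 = -63*c - 18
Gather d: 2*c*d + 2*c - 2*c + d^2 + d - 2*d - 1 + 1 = d^2 + d*(2*c - 1)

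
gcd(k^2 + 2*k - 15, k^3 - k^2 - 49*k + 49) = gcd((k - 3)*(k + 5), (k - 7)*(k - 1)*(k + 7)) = 1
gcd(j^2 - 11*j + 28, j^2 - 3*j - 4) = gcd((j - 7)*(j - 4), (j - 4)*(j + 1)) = j - 4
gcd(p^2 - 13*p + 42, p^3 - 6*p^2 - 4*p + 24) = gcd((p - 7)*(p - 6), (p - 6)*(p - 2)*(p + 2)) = p - 6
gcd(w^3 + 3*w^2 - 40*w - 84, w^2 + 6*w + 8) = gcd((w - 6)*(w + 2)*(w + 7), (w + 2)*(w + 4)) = w + 2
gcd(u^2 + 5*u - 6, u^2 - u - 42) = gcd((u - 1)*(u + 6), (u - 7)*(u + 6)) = u + 6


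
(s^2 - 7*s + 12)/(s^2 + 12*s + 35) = (s^2 - 7*s + 12)/(s^2 + 12*s + 35)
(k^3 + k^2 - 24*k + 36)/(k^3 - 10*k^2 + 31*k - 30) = (k + 6)/(k - 5)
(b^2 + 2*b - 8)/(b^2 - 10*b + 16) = (b + 4)/(b - 8)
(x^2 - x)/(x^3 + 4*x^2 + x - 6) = x/(x^2 + 5*x + 6)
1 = 1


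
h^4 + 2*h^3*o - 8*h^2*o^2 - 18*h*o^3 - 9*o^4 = (h - 3*o)*(h + o)^2*(h + 3*o)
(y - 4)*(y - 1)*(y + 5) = y^3 - 21*y + 20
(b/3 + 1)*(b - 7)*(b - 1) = b^3/3 - 5*b^2/3 - 17*b/3 + 7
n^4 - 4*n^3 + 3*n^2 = n^2*(n - 3)*(n - 1)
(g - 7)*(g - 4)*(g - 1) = g^3 - 12*g^2 + 39*g - 28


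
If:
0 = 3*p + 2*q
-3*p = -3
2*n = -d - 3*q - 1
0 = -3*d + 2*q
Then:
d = -1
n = 9/4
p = 1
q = -3/2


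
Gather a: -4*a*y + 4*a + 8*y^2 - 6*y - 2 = a*(4 - 4*y) + 8*y^2 - 6*y - 2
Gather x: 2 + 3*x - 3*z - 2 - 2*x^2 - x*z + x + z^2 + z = -2*x^2 + x*(4 - z) + z^2 - 2*z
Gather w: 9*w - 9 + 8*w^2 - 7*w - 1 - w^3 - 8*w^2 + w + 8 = -w^3 + 3*w - 2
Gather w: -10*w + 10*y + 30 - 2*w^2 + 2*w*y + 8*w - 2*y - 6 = -2*w^2 + w*(2*y - 2) + 8*y + 24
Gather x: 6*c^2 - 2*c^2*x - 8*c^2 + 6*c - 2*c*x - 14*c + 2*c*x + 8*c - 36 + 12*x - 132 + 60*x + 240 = -2*c^2 + x*(72 - 2*c^2) + 72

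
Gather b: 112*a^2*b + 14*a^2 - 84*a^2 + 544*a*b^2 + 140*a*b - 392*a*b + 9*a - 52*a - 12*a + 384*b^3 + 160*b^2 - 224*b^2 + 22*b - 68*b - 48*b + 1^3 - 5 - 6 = -70*a^2 - 55*a + 384*b^3 + b^2*(544*a - 64) + b*(112*a^2 - 252*a - 94) - 10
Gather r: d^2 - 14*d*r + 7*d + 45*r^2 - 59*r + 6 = d^2 + 7*d + 45*r^2 + r*(-14*d - 59) + 6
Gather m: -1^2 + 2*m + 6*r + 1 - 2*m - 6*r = 0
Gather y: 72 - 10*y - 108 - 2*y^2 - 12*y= -2*y^2 - 22*y - 36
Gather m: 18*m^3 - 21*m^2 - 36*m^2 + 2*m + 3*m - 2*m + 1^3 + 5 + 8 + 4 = 18*m^3 - 57*m^2 + 3*m + 18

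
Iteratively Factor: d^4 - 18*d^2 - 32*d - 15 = (d + 1)*(d^3 - d^2 - 17*d - 15) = (d + 1)^2*(d^2 - 2*d - 15) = (d + 1)^2*(d + 3)*(d - 5)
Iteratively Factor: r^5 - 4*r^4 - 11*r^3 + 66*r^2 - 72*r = (r - 3)*(r^4 - r^3 - 14*r^2 + 24*r) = (r - 3)^2*(r^3 + 2*r^2 - 8*r) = (r - 3)^2*(r - 2)*(r^2 + 4*r) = r*(r - 3)^2*(r - 2)*(r + 4)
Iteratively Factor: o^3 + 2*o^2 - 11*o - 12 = (o - 3)*(o^2 + 5*o + 4) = (o - 3)*(o + 4)*(o + 1)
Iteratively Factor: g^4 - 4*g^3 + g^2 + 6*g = (g - 2)*(g^3 - 2*g^2 - 3*g) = g*(g - 2)*(g^2 - 2*g - 3) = g*(g - 2)*(g + 1)*(g - 3)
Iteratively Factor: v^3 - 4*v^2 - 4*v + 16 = (v - 4)*(v^2 - 4) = (v - 4)*(v + 2)*(v - 2)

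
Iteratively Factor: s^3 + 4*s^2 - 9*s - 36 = (s + 4)*(s^2 - 9) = (s - 3)*(s + 4)*(s + 3)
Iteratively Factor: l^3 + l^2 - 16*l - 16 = (l - 4)*(l^2 + 5*l + 4) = (l - 4)*(l + 1)*(l + 4)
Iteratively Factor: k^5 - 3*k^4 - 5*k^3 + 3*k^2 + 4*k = (k)*(k^4 - 3*k^3 - 5*k^2 + 3*k + 4) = k*(k - 1)*(k^3 - 2*k^2 - 7*k - 4) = k*(k - 1)*(k + 1)*(k^2 - 3*k - 4) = k*(k - 1)*(k + 1)^2*(k - 4)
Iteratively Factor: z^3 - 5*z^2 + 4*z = (z - 1)*(z^2 - 4*z) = z*(z - 1)*(z - 4)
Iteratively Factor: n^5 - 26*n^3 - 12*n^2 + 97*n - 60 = (n - 5)*(n^4 + 5*n^3 - n^2 - 17*n + 12) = (n - 5)*(n - 1)*(n^3 + 6*n^2 + 5*n - 12) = (n - 5)*(n - 1)*(n + 4)*(n^2 + 2*n - 3) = (n - 5)*(n - 1)*(n + 3)*(n + 4)*(n - 1)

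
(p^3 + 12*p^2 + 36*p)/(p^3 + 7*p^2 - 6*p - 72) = p*(p + 6)/(p^2 + p - 12)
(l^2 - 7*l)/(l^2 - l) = (l - 7)/(l - 1)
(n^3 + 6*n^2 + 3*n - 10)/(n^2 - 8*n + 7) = (n^2 + 7*n + 10)/(n - 7)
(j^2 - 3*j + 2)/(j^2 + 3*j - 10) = (j - 1)/(j + 5)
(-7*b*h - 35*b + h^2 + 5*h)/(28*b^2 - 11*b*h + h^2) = (-h - 5)/(4*b - h)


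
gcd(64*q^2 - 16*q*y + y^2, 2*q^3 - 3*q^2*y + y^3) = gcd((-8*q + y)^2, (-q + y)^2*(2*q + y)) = 1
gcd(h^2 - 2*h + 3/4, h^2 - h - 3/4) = h - 3/2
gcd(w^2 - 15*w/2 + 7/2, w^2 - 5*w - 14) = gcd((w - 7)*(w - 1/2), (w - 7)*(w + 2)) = w - 7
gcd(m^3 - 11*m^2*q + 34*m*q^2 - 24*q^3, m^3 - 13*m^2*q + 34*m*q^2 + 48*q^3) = -m + 6*q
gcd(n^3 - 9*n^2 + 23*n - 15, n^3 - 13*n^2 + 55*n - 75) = n^2 - 8*n + 15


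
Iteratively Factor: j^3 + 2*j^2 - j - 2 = (j + 1)*(j^2 + j - 2) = (j - 1)*(j + 1)*(j + 2)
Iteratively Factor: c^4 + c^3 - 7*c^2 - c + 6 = (c + 3)*(c^3 - 2*c^2 - c + 2) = (c - 2)*(c + 3)*(c^2 - 1) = (c - 2)*(c + 1)*(c + 3)*(c - 1)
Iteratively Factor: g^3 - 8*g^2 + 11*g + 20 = (g - 4)*(g^2 - 4*g - 5) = (g - 4)*(g + 1)*(g - 5)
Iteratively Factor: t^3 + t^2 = (t)*(t^2 + t) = t^2*(t + 1)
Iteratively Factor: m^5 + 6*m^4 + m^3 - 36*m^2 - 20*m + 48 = (m - 1)*(m^4 + 7*m^3 + 8*m^2 - 28*m - 48) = (m - 1)*(m + 2)*(m^3 + 5*m^2 - 2*m - 24) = (m - 1)*(m + 2)*(m + 4)*(m^2 + m - 6) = (m - 1)*(m + 2)*(m + 3)*(m + 4)*(m - 2)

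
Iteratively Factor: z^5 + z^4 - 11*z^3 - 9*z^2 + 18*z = (z - 1)*(z^4 + 2*z^3 - 9*z^2 - 18*z) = (z - 1)*(z + 2)*(z^3 - 9*z) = (z - 1)*(z + 2)*(z + 3)*(z^2 - 3*z) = z*(z - 1)*(z + 2)*(z + 3)*(z - 3)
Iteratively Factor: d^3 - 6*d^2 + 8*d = (d - 2)*(d^2 - 4*d) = d*(d - 2)*(d - 4)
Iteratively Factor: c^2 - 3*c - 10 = (c + 2)*(c - 5)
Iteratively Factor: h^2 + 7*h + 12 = (h + 4)*(h + 3)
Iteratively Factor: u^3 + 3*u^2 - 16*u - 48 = (u + 4)*(u^2 - u - 12) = (u + 3)*(u + 4)*(u - 4)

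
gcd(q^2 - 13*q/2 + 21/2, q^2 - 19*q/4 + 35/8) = q - 7/2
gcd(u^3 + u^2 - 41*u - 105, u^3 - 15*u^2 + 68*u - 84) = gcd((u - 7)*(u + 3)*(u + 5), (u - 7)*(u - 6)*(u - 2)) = u - 7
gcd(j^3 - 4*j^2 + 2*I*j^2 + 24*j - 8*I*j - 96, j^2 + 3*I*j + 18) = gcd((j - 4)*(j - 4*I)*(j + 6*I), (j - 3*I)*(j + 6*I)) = j + 6*I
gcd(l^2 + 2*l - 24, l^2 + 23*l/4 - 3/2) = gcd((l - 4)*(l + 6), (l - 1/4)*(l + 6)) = l + 6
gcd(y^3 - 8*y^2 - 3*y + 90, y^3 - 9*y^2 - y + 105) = y^2 - 2*y - 15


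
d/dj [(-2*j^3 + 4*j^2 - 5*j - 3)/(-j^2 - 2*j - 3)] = (2*j^4 + 8*j^3 + 5*j^2 - 30*j + 9)/(j^4 + 4*j^3 + 10*j^2 + 12*j + 9)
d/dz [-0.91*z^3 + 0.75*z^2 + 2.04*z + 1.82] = -2.73*z^2 + 1.5*z + 2.04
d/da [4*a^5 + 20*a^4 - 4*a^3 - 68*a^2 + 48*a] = 20*a^4 + 80*a^3 - 12*a^2 - 136*a + 48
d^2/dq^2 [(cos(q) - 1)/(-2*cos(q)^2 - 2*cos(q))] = (sin(q)^4/cos(q)^3 - 6 + 3/cos(q) + 4/cos(q)^2 + cos(q)^(-3))/(2*(cos(q) + 1)^2)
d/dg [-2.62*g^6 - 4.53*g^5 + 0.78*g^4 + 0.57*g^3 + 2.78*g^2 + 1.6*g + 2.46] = -15.72*g^5 - 22.65*g^4 + 3.12*g^3 + 1.71*g^2 + 5.56*g + 1.6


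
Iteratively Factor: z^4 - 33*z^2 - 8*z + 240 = (z - 5)*(z^3 + 5*z^2 - 8*z - 48) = (z - 5)*(z + 4)*(z^2 + z - 12) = (z - 5)*(z - 3)*(z + 4)*(z + 4)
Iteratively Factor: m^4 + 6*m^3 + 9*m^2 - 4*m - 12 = (m - 1)*(m^3 + 7*m^2 + 16*m + 12) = (m - 1)*(m + 3)*(m^2 + 4*m + 4) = (m - 1)*(m + 2)*(m + 3)*(m + 2)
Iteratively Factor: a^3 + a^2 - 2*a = (a + 2)*(a^2 - a) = a*(a + 2)*(a - 1)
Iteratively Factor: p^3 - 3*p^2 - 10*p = (p)*(p^2 - 3*p - 10) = p*(p + 2)*(p - 5)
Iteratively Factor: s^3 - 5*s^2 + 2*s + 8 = (s + 1)*(s^2 - 6*s + 8) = (s - 4)*(s + 1)*(s - 2)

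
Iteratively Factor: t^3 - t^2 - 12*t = (t + 3)*(t^2 - 4*t) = t*(t + 3)*(t - 4)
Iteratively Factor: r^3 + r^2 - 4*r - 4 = (r + 1)*(r^2 - 4) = (r - 2)*(r + 1)*(r + 2)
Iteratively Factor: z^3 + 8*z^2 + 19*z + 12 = (z + 4)*(z^2 + 4*z + 3) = (z + 1)*(z + 4)*(z + 3)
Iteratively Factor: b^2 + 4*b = (b)*(b + 4)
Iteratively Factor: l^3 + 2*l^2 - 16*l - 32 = (l - 4)*(l^2 + 6*l + 8) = (l - 4)*(l + 4)*(l + 2)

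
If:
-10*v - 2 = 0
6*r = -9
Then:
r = -3/2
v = -1/5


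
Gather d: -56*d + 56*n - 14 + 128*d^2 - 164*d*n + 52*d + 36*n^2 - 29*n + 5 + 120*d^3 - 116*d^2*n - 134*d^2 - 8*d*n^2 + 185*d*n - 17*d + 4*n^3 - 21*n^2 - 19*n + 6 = 120*d^3 + d^2*(-116*n - 6) + d*(-8*n^2 + 21*n - 21) + 4*n^3 + 15*n^2 + 8*n - 3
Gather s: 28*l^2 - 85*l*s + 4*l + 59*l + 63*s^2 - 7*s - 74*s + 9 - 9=28*l^2 + 63*l + 63*s^2 + s*(-85*l - 81)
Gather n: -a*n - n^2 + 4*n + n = -n^2 + n*(5 - a)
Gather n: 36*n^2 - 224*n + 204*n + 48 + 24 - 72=36*n^2 - 20*n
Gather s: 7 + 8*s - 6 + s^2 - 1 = s^2 + 8*s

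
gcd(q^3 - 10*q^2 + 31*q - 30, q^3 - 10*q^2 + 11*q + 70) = q - 5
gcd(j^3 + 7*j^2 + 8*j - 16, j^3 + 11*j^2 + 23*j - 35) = j - 1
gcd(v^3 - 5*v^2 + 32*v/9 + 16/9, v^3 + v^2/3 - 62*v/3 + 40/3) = v - 4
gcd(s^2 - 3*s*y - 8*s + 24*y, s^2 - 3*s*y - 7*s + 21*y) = -s + 3*y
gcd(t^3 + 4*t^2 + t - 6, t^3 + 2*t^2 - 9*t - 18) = t^2 + 5*t + 6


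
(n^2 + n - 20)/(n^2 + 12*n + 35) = (n - 4)/(n + 7)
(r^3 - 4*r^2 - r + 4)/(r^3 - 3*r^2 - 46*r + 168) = (r^2 - 1)/(r^2 + r - 42)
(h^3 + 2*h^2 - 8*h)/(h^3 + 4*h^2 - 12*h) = (h + 4)/(h + 6)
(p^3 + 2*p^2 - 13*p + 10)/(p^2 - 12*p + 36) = (p^3 + 2*p^2 - 13*p + 10)/(p^2 - 12*p + 36)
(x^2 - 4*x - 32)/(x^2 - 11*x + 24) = (x + 4)/(x - 3)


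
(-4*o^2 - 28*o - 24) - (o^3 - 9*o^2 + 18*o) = -o^3 + 5*o^2 - 46*o - 24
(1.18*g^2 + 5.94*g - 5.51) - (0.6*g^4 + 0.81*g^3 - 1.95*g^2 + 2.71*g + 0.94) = -0.6*g^4 - 0.81*g^3 + 3.13*g^2 + 3.23*g - 6.45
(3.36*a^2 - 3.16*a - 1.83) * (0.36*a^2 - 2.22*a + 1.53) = 1.2096*a^4 - 8.5968*a^3 + 11.4972*a^2 - 0.7722*a - 2.7999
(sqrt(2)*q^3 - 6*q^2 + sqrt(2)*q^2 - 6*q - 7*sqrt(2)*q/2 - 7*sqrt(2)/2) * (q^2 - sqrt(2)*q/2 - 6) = sqrt(2)*q^5 - 7*q^4 + sqrt(2)*q^4 - 13*sqrt(2)*q^3/2 - 7*q^3 - 13*sqrt(2)*q^2/2 + 79*q^2/2 + 21*sqrt(2)*q + 79*q/2 + 21*sqrt(2)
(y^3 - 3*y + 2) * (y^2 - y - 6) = y^5 - y^4 - 9*y^3 + 5*y^2 + 16*y - 12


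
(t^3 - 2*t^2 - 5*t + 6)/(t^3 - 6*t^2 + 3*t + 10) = (t^3 - 2*t^2 - 5*t + 6)/(t^3 - 6*t^2 + 3*t + 10)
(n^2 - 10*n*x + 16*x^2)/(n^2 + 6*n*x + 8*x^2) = (n^2 - 10*n*x + 16*x^2)/(n^2 + 6*n*x + 8*x^2)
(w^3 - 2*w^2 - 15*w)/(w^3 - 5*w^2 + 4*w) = (w^2 - 2*w - 15)/(w^2 - 5*w + 4)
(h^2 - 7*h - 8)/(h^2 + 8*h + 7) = (h - 8)/(h + 7)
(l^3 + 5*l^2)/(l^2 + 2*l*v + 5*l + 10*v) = l^2/(l + 2*v)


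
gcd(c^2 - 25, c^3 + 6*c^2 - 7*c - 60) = c + 5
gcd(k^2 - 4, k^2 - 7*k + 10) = k - 2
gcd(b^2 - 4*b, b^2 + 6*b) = b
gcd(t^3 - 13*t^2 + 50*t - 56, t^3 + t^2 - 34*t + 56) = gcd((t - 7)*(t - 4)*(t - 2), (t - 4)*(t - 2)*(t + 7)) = t^2 - 6*t + 8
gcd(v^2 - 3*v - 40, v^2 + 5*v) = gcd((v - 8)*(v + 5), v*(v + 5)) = v + 5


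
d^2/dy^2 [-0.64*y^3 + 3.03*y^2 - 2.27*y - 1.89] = 6.06 - 3.84*y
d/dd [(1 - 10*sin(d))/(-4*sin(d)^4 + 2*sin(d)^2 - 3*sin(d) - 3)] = (-120*sin(d)^4 + 16*sin(d)^3 + 20*sin(d)^2 - 4*sin(d) + 33)*cos(d)/(4*sin(d)^4 - 2*sin(d)^2 + 3*sin(d) + 3)^2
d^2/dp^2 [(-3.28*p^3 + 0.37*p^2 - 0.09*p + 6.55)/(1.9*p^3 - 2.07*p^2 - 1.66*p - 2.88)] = (2.8421709430404e-14*p^7 - 23.1290799999999*p^6 - 64.02012*p^5 + 77.4937799999999*p^4 - 366.68387*p^3 - 68.786286*p^2 + 190.077732*p - 35.0002)/(6.859*p^9 - 22.4181*p^8 + 6.44613*p^7 - 0.887463000000007*p^6 + 62.330358*p^5 + 0.367308000000001*p^4 - 16.673752*p^3 - 75.316608*p^2 - 41.306112*p - 23.887872)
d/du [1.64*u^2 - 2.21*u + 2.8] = 3.28*u - 2.21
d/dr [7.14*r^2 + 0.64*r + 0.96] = 14.28*r + 0.64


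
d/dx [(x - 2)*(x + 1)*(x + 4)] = 3*x^2 + 6*x - 6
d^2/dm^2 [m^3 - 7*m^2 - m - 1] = 6*m - 14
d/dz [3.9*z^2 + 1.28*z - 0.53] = 7.8*z + 1.28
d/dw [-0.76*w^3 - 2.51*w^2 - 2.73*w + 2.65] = -2.28*w^2 - 5.02*w - 2.73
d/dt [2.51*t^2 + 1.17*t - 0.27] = 5.02*t + 1.17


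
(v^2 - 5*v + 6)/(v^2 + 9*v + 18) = (v^2 - 5*v + 6)/(v^2 + 9*v + 18)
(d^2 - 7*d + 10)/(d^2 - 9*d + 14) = (d - 5)/(d - 7)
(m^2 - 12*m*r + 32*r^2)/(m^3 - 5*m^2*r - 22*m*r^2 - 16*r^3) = (m - 4*r)/(m^2 + 3*m*r + 2*r^2)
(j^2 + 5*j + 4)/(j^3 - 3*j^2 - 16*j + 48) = (j + 1)/(j^2 - 7*j + 12)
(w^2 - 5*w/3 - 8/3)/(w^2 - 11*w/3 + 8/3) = (w + 1)/(w - 1)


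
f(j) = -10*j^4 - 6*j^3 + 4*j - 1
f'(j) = -40*j^3 - 18*j^2 + 4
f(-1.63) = -52.13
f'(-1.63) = 129.41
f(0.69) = -2.48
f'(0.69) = -17.71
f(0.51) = -0.43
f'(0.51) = -5.99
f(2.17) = -275.37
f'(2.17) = -489.49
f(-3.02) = -679.64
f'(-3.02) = 941.58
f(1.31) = -38.70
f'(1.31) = -116.81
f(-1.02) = -9.54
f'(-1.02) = 27.72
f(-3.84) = -1850.95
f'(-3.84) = 2003.50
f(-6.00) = -11689.00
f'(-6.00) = 7996.00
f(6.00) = -14233.00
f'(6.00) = -9284.00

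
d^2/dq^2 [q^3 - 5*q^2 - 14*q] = 6*q - 10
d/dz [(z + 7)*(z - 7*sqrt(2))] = 2*z - 7*sqrt(2) + 7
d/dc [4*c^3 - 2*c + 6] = 12*c^2 - 2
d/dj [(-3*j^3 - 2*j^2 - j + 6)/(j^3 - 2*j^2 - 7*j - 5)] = (8*j^4 + 44*j^3 + 39*j^2 + 44*j + 47)/(j^6 - 4*j^5 - 10*j^4 + 18*j^3 + 69*j^2 + 70*j + 25)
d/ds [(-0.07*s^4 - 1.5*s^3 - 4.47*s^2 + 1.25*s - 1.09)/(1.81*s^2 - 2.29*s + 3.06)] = (-0.2534*s^5 - 2.2341*s^4 + 6.0132*s^3 - 5.7962*s^2 - 23.4106*s + 1.3289)/(3.2761*s^4 - 8.2898*s^3 + 16.3213*s^2 - 14.0148*s + 9.3636)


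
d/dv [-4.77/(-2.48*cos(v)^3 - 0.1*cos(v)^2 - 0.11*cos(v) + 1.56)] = (35.4888*cos(v)^2 + 0.954*cos(v) + 0.5247)*sin(v)/(2.48*cos(v)^3 + 0.1*cos(v)^2 + 0.11*cos(v) - 1.56)^2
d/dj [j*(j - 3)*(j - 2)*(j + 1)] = 4*j^3 - 12*j^2 + 2*j + 6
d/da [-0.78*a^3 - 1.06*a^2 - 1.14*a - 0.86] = -2.34*a^2 - 2.12*a - 1.14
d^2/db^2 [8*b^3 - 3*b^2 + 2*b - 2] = 48*b - 6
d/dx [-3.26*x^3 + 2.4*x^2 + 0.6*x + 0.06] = -9.78*x^2 + 4.8*x + 0.6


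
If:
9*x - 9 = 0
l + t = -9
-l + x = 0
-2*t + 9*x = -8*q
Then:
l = 1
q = -29/8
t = -10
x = 1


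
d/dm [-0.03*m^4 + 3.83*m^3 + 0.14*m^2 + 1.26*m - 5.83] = -0.12*m^3 + 11.49*m^2 + 0.28*m + 1.26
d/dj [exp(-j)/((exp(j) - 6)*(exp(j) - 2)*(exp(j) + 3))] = (-4*exp(3*j) + 15*exp(2*j) + 24*exp(j) - 36)*exp(-j)/(exp(6*j) - 10*exp(5*j) + exp(4*j) + 192*exp(3*j) - 216*exp(2*j) - 864*exp(j) + 1296)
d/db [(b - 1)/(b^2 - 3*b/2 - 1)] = 2*(-2*b^2 + 4*b - 5)/(4*b^4 - 12*b^3 + b^2 + 12*b + 4)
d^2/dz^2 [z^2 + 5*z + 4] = 2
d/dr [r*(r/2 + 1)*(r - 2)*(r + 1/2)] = 2*r^3 + 3*r^2/4 - 4*r - 1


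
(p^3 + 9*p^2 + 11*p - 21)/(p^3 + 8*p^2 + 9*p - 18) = (p + 7)/(p + 6)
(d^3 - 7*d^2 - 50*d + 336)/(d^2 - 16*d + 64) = (d^2 + d - 42)/(d - 8)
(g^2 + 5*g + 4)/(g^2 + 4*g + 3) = (g + 4)/(g + 3)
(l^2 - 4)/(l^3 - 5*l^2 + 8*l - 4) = (l + 2)/(l^2 - 3*l + 2)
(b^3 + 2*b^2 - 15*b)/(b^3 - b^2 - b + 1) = b*(b^2 + 2*b - 15)/(b^3 - b^2 - b + 1)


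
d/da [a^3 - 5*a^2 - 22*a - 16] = 3*a^2 - 10*a - 22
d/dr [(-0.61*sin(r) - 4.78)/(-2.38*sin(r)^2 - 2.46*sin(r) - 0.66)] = (-22.7528*sin(r) + 0.7259*cos(2*r) - 12.0821)*cos(r)/(2.38*sin(r)^2 + 2.46*sin(r) + 0.66)^2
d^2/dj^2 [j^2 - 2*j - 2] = 2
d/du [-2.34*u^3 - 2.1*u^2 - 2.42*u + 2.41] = -7.02*u^2 - 4.2*u - 2.42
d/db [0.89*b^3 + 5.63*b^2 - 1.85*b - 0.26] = 2.67*b^2 + 11.26*b - 1.85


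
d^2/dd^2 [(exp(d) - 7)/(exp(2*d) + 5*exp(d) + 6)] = (exp(4*d) - 33*exp(3*d) - 141*exp(2*d) - 37*exp(d) + 246)*exp(d)/(exp(6*d) + 15*exp(5*d) + 93*exp(4*d) + 305*exp(3*d) + 558*exp(2*d) + 540*exp(d) + 216)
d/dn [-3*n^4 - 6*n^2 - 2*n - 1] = -12*n^3 - 12*n - 2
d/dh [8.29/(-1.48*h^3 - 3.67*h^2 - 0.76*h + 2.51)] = (36.8076*h^2 + 60.8486*h + 6.3004)/(1.48*h^3 + 3.67*h^2 + 0.76*h - 2.51)^2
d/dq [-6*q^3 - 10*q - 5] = -18*q^2 - 10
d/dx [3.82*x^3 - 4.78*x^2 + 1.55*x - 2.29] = 11.46*x^2 - 9.56*x + 1.55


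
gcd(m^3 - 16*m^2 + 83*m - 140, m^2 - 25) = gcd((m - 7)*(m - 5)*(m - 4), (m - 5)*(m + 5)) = m - 5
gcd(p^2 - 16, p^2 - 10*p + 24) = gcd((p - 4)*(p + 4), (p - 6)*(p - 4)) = p - 4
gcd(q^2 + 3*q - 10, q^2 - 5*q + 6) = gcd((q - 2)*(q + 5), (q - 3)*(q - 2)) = q - 2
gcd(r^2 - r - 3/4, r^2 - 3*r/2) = r - 3/2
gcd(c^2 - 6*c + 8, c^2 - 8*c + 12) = c - 2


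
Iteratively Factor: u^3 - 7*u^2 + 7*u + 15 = (u + 1)*(u^2 - 8*u + 15) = (u - 5)*(u + 1)*(u - 3)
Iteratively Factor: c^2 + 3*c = (c + 3)*(c)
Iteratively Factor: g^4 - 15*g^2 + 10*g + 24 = (g - 2)*(g^3 + 2*g^2 - 11*g - 12) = (g - 2)*(g + 1)*(g^2 + g - 12) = (g - 2)*(g + 1)*(g + 4)*(g - 3)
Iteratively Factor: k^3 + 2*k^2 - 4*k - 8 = (k + 2)*(k^2 - 4) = (k + 2)^2*(k - 2)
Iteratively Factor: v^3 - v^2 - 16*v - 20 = (v + 2)*(v^2 - 3*v - 10) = (v - 5)*(v + 2)*(v + 2)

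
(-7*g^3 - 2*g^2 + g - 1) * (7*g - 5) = -49*g^4 + 21*g^3 + 17*g^2 - 12*g + 5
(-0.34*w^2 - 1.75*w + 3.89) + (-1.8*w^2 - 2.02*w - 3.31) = -2.14*w^2 - 3.77*w + 0.58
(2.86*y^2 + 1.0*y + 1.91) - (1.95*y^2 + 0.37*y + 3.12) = 0.91*y^2 + 0.63*y - 1.21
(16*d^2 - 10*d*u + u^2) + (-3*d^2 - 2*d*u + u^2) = 13*d^2 - 12*d*u + 2*u^2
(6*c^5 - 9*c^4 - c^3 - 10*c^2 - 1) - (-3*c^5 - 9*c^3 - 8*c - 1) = 9*c^5 - 9*c^4 + 8*c^3 - 10*c^2 + 8*c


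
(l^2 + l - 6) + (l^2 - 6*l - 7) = 2*l^2 - 5*l - 13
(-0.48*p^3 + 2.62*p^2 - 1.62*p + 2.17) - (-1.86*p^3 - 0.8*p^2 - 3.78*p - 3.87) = 1.38*p^3 + 3.42*p^2 + 2.16*p + 6.04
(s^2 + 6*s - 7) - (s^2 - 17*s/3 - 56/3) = 35*s/3 + 35/3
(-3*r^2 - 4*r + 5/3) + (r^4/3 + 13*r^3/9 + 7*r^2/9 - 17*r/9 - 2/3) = r^4/3 + 13*r^3/9 - 20*r^2/9 - 53*r/9 + 1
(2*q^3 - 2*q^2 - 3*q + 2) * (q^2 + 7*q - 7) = 2*q^5 + 12*q^4 - 31*q^3 - 5*q^2 + 35*q - 14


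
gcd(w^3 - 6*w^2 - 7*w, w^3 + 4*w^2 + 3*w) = w^2 + w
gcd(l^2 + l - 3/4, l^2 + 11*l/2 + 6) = l + 3/2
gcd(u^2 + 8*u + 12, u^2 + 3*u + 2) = u + 2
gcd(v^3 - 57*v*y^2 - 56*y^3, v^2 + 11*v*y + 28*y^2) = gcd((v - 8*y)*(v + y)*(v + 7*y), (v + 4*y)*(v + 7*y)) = v + 7*y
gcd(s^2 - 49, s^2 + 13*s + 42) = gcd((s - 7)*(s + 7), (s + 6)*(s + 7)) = s + 7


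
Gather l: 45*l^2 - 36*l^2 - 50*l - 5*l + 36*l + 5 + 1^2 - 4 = 9*l^2 - 19*l + 2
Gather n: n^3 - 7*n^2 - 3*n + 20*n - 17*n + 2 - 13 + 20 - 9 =n^3 - 7*n^2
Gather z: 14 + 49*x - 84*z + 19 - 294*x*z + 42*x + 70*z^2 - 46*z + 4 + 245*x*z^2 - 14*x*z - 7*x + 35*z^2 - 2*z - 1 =84*x + z^2*(245*x + 105) + z*(-308*x - 132) + 36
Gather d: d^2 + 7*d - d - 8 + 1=d^2 + 6*d - 7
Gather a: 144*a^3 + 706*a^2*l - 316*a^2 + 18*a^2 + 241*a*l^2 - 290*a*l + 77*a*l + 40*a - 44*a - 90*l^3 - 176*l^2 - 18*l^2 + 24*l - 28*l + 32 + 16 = 144*a^3 + a^2*(706*l - 298) + a*(241*l^2 - 213*l - 4) - 90*l^3 - 194*l^2 - 4*l + 48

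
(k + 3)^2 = k^2 + 6*k + 9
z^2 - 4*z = z*(z - 4)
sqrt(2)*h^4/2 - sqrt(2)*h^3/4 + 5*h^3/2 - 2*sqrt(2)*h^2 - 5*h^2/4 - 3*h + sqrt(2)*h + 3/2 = (h - 1/2)*(h - sqrt(2))*(h + 3*sqrt(2))*(sqrt(2)*h/2 + 1/2)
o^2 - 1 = (o - 1)*(o + 1)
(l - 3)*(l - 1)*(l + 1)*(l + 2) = l^4 - l^3 - 7*l^2 + l + 6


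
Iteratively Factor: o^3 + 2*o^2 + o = (o + 1)*(o^2 + o) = o*(o + 1)*(o + 1)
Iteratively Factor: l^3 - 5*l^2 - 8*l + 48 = (l - 4)*(l^2 - l - 12) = (l - 4)^2*(l + 3)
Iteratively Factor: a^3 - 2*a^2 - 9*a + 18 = (a + 3)*(a^2 - 5*a + 6) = (a - 2)*(a + 3)*(a - 3)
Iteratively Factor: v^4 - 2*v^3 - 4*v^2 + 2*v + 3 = (v + 1)*(v^3 - 3*v^2 - v + 3) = (v + 1)^2*(v^2 - 4*v + 3) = (v - 1)*(v + 1)^2*(v - 3)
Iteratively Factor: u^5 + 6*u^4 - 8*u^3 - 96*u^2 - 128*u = (u + 2)*(u^4 + 4*u^3 - 16*u^2 - 64*u) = u*(u + 2)*(u^3 + 4*u^2 - 16*u - 64) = u*(u - 4)*(u + 2)*(u^2 + 8*u + 16) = u*(u - 4)*(u + 2)*(u + 4)*(u + 4)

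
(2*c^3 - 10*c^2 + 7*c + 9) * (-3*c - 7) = -6*c^4 + 16*c^3 + 49*c^2 - 76*c - 63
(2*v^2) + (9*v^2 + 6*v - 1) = 11*v^2 + 6*v - 1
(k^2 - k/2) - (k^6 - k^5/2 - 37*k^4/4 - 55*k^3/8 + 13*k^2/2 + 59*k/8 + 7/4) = -k^6 + k^5/2 + 37*k^4/4 + 55*k^3/8 - 11*k^2/2 - 63*k/8 - 7/4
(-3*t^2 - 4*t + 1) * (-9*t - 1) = 27*t^3 + 39*t^2 - 5*t - 1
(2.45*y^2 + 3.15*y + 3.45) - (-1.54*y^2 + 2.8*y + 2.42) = 3.99*y^2 + 0.35*y + 1.03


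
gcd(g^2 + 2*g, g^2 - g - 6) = g + 2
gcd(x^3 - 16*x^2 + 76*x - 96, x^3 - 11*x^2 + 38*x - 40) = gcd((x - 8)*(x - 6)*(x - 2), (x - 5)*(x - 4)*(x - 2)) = x - 2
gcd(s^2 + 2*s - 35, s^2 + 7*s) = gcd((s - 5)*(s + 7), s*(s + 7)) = s + 7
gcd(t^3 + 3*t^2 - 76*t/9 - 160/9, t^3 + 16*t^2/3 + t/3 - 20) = t + 4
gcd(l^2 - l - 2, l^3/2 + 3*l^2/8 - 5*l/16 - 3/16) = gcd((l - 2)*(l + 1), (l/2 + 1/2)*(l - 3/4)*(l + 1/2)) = l + 1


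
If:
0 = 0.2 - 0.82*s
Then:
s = 0.24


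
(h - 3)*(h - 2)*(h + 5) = h^3 - 19*h + 30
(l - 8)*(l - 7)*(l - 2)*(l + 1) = l^4 - 16*l^3 + 69*l^2 - 26*l - 112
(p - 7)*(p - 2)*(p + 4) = p^3 - 5*p^2 - 22*p + 56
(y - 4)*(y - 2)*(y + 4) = y^3 - 2*y^2 - 16*y + 32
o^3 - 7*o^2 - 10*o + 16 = (o - 8)*(o - 1)*(o + 2)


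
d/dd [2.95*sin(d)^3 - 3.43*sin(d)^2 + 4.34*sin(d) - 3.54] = (8.85*sin(d)^2 - 6.86*sin(d) + 4.34)*cos(d)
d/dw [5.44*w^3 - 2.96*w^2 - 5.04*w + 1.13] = 16.32*w^2 - 5.92*w - 5.04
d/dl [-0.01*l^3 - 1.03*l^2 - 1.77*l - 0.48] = -0.03*l^2 - 2.06*l - 1.77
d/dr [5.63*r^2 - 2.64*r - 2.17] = 11.26*r - 2.64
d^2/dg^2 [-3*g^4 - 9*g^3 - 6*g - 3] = 18*g*(-2*g - 3)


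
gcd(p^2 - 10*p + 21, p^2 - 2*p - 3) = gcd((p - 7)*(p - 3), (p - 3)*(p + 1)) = p - 3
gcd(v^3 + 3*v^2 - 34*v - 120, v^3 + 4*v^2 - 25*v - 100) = v^2 + 9*v + 20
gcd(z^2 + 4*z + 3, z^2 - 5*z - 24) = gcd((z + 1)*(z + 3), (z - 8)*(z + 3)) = z + 3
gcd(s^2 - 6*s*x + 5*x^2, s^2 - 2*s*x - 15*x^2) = -s + 5*x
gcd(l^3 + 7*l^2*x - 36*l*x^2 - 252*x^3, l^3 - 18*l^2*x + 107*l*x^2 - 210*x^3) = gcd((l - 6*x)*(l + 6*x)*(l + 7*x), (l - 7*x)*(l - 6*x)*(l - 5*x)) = -l + 6*x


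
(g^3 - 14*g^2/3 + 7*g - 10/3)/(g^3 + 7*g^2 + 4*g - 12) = (3*g^2 - 11*g + 10)/(3*(g^2 + 8*g + 12))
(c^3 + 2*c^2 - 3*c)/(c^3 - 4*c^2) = (c^2 + 2*c - 3)/(c*(c - 4))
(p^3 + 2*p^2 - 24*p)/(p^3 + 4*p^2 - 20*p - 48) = p/(p + 2)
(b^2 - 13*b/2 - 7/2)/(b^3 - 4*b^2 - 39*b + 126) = (b + 1/2)/(b^2 + 3*b - 18)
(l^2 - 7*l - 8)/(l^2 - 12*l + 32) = (l + 1)/(l - 4)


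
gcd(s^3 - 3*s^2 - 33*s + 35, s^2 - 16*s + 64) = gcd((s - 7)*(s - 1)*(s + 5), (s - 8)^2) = 1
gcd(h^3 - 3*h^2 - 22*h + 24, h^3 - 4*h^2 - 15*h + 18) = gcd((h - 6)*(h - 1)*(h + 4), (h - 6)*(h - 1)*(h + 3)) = h^2 - 7*h + 6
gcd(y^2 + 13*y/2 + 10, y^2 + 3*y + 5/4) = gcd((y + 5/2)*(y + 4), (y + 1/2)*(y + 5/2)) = y + 5/2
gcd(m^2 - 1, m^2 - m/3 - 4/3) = m + 1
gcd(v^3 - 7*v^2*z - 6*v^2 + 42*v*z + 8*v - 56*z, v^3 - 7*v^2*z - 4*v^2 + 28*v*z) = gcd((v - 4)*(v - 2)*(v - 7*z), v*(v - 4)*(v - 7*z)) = -v^2 + 7*v*z + 4*v - 28*z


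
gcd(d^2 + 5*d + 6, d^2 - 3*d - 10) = d + 2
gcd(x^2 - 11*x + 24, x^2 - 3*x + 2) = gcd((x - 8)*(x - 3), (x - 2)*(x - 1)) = 1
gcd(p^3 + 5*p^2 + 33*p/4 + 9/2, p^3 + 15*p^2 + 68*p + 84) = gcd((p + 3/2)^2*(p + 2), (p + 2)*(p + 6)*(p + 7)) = p + 2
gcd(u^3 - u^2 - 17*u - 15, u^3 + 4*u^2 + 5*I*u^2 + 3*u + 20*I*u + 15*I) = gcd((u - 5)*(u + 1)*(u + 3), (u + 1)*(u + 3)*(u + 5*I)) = u^2 + 4*u + 3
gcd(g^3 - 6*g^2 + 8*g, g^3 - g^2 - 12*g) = g^2 - 4*g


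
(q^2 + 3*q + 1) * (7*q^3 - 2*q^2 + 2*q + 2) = 7*q^5 + 19*q^4 + 3*q^3 + 6*q^2 + 8*q + 2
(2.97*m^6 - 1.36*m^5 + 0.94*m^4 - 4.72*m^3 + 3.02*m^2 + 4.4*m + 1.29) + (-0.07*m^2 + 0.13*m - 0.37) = 2.97*m^6 - 1.36*m^5 + 0.94*m^4 - 4.72*m^3 + 2.95*m^2 + 4.53*m + 0.92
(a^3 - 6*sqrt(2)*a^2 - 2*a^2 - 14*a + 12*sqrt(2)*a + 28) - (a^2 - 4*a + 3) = a^3 - 6*sqrt(2)*a^2 - 3*a^2 - 10*a + 12*sqrt(2)*a + 25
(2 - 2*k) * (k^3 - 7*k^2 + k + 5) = -2*k^4 + 16*k^3 - 16*k^2 - 8*k + 10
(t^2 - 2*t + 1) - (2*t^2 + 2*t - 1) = -t^2 - 4*t + 2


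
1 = 1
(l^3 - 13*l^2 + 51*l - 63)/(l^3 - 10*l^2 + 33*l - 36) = (l - 7)/(l - 4)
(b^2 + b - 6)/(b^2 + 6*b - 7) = (b^2 + b - 6)/(b^2 + 6*b - 7)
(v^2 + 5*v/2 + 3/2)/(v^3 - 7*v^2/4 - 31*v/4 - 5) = 2*(2*v + 3)/(4*v^2 - 11*v - 20)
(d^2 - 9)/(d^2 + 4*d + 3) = (d - 3)/(d + 1)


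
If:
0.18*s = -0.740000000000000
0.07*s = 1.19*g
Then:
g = -0.24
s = -4.11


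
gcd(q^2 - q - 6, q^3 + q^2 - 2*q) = q + 2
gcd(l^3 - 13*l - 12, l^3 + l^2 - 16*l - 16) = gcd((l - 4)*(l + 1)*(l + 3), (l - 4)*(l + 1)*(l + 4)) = l^2 - 3*l - 4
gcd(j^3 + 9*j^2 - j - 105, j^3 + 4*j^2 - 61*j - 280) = j^2 + 12*j + 35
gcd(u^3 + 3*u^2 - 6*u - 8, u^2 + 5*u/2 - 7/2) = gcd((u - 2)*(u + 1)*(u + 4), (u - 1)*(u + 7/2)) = 1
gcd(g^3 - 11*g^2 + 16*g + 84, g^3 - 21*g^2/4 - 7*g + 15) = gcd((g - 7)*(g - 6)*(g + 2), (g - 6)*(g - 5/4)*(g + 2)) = g^2 - 4*g - 12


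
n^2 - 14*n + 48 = (n - 8)*(n - 6)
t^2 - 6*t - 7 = (t - 7)*(t + 1)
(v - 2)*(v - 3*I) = v^2 - 2*v - 3*I*v + 6*I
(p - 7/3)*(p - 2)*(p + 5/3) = p^3 - 8*p^2/3 - 23*p/9 + 70/9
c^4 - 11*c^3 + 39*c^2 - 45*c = c*(c - 5)*(c - 3)^2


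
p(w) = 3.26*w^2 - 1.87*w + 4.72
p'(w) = 6.52*w - 1.87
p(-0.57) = 6.85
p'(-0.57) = -5.59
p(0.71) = 5.04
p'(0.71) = 2.76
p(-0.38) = 5.90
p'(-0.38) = -4.35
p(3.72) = 42.88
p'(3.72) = 22.38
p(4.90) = 73.83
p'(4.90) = 30.08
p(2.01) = 14.13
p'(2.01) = 11.24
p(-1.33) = 12.97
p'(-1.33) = -10.54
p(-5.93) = 130.45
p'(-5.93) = -40.53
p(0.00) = 4.72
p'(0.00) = -1.87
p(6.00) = 110.86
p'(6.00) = 37.25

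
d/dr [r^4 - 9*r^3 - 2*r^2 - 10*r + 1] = 4*r^3 - 27*r^2 - 4*r - 10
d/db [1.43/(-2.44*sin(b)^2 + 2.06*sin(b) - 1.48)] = (6.9784*sin(b) - 2.9458)*cos(b)/(2.44*sin(b)^2 - 2.06*sin(b) + 1.48)^2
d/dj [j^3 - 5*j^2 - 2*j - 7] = 3*j^2 - 10*j - 2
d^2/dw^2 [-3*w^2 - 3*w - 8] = -6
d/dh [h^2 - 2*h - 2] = 2*h - 2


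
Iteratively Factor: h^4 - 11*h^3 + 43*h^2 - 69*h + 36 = (h - 4)*(h^3 - 7*h^2 + 15*h - 9) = (h - 4)*(h - 3)*(h^2 - 4*h + 3) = (h - 4)*(h - 3)*(h - 1)*(h - 3)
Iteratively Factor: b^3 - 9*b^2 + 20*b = (b - 5)*(b^2 - 4*b) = (b - 5)*(b - 4)*(b)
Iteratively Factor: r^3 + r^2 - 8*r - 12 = (r - 3)*(r^2 + 4*r + 4) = (r - 3)*(r + 2)*(r + 2)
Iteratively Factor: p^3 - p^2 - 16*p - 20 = (p + 2)*(p^2 - 3*p - 10) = (p + 2)^2*(p - 5)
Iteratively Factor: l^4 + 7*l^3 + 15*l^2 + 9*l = (l)*(l^3 + 7*l^2 + 15*l + 9) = l*(l + 1)*(l^2 + 6*l + 9) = l*(l + 1)*(l + 3)*(l + 3)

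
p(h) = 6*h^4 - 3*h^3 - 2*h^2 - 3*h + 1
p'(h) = 24*h^3 - 9*h^2 - 4*h - 3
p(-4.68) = 3157.04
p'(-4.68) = -2641.48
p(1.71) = 26.32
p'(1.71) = 83.85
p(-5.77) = 7178.53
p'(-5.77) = -4889.96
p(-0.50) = 2.75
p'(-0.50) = -6.25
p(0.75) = -1.74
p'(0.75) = -0.94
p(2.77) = 266.82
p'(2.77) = 426.96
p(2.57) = 190.90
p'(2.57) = 334.67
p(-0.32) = 1.92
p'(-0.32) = -3.43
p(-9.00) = 41419.00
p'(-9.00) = -18192.00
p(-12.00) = 129349.00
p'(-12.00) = -42723.00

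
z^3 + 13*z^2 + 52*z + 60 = (z + 2)*(z + 5)*(z + 6)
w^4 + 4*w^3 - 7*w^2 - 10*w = w*(w - 2)*(w + 1)*(w + 5)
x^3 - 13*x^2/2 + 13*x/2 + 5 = (x - 5)*(x - 2)*(x + 1/2)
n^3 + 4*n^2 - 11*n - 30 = (n - 3)*(n + 2)*(n + 5)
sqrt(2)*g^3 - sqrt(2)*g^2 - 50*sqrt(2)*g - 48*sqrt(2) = (g - 8)*(g + 6)*(sqrt(2)*g + sqrt(2))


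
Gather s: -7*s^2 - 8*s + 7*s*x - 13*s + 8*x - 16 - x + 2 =-7*s^2 + s*(7*x - 21) + 7*x - 14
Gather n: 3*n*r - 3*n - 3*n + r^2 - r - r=n*(3*r - 6) + r^2 - 2*r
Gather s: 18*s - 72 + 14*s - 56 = 32*s - 128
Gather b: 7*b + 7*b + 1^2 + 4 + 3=14*b + 8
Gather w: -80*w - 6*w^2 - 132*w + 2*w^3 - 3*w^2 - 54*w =2*w^3 - 9*w^2 - 266*w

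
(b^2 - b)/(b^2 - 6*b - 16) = b*(1 - b)/(-b^2 + 6*b + 16)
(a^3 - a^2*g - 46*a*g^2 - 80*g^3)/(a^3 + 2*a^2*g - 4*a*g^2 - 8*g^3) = (a^2 - 3*a*g - 40*g^2)/(a^2 - 4*g^2)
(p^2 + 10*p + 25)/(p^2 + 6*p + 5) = (p + 5)/(p + 1)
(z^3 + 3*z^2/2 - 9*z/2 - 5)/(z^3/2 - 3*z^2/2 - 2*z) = (2*z^2 + z - 10)/(z*(z - 4))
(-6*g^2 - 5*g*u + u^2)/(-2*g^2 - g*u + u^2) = (-6*g + u)/(-2*g + u)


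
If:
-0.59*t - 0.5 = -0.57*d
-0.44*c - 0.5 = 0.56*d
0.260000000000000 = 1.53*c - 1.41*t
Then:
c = -0.83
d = -0.24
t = -1.08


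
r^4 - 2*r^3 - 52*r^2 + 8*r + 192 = (r - 8)*(r - 2)*(r + 2)*(r + 6)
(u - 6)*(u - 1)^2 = u^3 - 8*u^2 + 13*u - 6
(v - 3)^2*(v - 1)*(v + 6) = v^4 - v^3 - 27*v^2 + 81*v - 54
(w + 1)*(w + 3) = w^2 + 4*w + 3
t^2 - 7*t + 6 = (t - 6)*(t - 1)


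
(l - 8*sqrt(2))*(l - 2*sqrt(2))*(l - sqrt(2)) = l^3 - 11*sqrt(2)*l^2 + 52*l - 32*sqrt(2)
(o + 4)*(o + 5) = o^2 + 9*o + 20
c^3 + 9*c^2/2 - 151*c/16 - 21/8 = (c - 7/4)*(c + 1/4)*(c + 6)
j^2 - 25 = (j - 5)*(j + 5)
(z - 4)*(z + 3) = z^2 - z - 12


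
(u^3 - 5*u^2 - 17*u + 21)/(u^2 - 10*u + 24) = (u^3 - 5*u^2 - 17*u + 21)/(u^2 - 10*u + 24)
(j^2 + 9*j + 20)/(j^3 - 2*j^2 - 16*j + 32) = (j + 5)/(j^2 - 6*j + 8)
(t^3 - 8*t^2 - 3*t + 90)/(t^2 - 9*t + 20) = (t^2 - 3*t - 18)/(t - 4)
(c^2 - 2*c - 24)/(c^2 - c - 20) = (c - 6)/(c - 5)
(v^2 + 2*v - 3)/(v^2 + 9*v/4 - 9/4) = 4*(v - 1)/(4*v - 3)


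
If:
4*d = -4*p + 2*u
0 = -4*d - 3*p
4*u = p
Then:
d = 0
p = 0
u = 0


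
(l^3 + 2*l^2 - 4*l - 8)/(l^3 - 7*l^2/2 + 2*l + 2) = 2*(l^2 + 4*l + 4)/(2*l^2 - 3*l - 2)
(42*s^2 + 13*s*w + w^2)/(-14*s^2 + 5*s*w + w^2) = (-6*s - w)/(2*s - w)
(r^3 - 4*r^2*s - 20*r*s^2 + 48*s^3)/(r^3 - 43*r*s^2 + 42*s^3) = (r^2 + 2*r*s - 8*s^2)/(r^2 + 6*r*s - 7*s^2)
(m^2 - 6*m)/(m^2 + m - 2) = m*(m - 6)/(m^2 + m - 2)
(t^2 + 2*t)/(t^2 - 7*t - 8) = t*(t + 2)/(t^2 - 7*t - 8)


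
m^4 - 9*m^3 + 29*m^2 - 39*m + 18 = (m - 3)^2*(m - 2)*(m - 1)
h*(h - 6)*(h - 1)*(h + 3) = h^4 - 4*h^3 - 15*h^2 + 18*h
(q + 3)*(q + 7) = q^2 + 10*q + 21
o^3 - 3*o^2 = o^2*(o - 3)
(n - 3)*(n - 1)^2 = n^3 - 5*n^2 + 7*n - 3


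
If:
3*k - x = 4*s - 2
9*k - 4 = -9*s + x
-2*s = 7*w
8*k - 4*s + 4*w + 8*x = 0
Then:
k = 1/43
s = 252/559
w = -72/559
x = 149/559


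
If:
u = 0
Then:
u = 0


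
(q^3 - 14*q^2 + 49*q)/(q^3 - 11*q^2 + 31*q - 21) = q*(q - 7)/(q^2 - 4*q + 3)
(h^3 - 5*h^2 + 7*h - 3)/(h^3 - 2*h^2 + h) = (h - 3)/h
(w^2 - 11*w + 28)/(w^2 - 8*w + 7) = (w - 4)/(w - 1)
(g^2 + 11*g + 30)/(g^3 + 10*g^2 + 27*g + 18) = (g + 5)/(g^2 + 4*g + 3)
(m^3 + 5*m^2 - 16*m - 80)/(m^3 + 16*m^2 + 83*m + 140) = (m - 4)/(m + 7)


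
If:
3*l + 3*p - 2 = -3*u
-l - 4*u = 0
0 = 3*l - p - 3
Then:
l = 44/45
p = -1/15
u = -11/45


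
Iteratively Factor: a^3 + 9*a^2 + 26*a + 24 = (a + 2)*(a^2 + 7*a + 12) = (a + 2)*(a + 3)*(a + 4)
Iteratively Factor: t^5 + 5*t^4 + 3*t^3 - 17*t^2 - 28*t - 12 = (t - 2)*(t^4 + 7*t^3 + 17*t^2 + 17*t + 6) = (t - 2)*(t + 1)*(t^3 + 6*t^2 + 11*t + 6) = (t - 2)*(t + 1)^2*(t^2 + 5*t + 6) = (t - 2)*(t + 1)^2*(t + 2)*(t + 3)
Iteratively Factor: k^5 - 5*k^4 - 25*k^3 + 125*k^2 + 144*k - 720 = (k - 4)*(k^4 - k^3 - 29*k^2 + 9*k + 180) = (k - 4)*(k + 3)*(k^3 - 4*k^2 - 17*k + 60) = (k - 5)*(k - 4)*(k + 3)*(k^2 + k - 12) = (k - 5)*(k - 4)*(k + 3)*(k + 4)*(k - 3)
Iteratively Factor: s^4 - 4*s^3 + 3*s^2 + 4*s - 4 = (s - 2)*(s^3 - 2*s^2 - s + 2) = (s - 2)*(s + 1)*(s^2 - 3*s + 2) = (s - 2)*(s - 1)*(s + 1)*(s - 2)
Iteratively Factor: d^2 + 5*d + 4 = (d + 1)*(d + 4)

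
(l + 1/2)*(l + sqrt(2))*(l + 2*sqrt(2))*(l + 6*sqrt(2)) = l^4 + l^3/2 + 9*sqrt(2)*l^3 + 9*sqrt(2)*l^2/2 + 40*l^2 + 20*l + 24*sqrt(2)*l + 12*sqrt(2)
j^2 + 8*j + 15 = (j + 3)*(j + 5)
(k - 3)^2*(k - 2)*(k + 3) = k^4 - 5*k^3 - 3*k^2 + 45*k - 54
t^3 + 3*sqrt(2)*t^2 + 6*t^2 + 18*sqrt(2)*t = t*(t + 6)*(t + 3*sqrt(2))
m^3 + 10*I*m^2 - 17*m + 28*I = (m - I)*(m + 4*I)*(m + 7*I)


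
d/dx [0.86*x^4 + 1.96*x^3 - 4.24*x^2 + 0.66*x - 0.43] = 3.44*x^3 + 5.88*x^2 - 8.48*x + 0.66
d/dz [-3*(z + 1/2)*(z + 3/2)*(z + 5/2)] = -9*z^2 - 27*z - 69/4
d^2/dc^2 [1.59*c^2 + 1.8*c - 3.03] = 3.18000000000000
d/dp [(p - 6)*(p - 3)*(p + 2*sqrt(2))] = 3*p^2 - 18*p + 4*sqrt(2)*p - 18*sqrt(2) + 18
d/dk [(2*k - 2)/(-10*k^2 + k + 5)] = 2*(-10*k^2 + k + (k - 1)*(20*k - 1) + 5)/(-10*k^2 + k + 5)^2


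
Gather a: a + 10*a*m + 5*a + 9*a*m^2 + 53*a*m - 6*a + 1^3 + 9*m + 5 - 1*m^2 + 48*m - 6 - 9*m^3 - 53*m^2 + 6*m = a*(9*m^2 + 63*m) - 9*m^3 - 54*m^2 + 63*m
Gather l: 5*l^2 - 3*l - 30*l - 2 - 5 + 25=5*l^2 - 33*l + 18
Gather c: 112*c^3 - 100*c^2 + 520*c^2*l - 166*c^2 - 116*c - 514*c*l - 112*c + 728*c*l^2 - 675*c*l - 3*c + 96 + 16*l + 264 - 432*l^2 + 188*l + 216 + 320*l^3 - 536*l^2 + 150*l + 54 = 112*c^3 + c^2*(520*l - 266) + c*(728*l^2 - 1189*l - 231) + 320*l^3 - 968*l^2 + 354*l + 630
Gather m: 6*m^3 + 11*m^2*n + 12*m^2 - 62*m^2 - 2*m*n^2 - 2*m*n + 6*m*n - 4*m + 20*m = 6*m^3 + m^2*(11*n - 50) + m*(-2*n^2 + 4*n + 16)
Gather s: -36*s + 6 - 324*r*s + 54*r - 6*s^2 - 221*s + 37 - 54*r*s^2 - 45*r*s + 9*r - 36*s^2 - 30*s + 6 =63*r + s^2*(-54*r - 42) + s*(-369*r - 287) + 49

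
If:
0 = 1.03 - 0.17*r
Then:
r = 6.06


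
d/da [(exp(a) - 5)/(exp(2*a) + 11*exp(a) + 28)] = (-(exp(a) - 5)*(2*exp(a) + 11) + exp(2*a) + 11*exp(a) + 28)*exp(a)/(exp(2*a) + 11*exp(a) + 28)^2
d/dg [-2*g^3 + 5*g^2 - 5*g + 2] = -6*g^2 + 10*g - 5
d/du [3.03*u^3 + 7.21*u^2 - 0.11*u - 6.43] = 9.09*u^2 + 14.42*u - 0.11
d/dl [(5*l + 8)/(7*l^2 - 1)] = (35*l^2 - 14*l*(5*l + 8) - 5)/(7*l^2 - 1)^2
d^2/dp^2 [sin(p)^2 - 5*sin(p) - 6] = 5*sin(p) + 2*cos(2*p)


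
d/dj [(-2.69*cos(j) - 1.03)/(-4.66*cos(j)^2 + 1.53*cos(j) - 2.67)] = (12.5354*cos(j)^2 + 9.5996*cos(j) - 8.7582)*sin(j)/(21.7156*cos(j)^4 - 14.2596*cos(j)^3 + 27.2253*cos(j)^2 - 8.1702*cos(j) + 7.1289)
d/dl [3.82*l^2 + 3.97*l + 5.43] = 7.64*l + 3.97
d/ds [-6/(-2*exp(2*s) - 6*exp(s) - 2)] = (-6*exp(s) - 9)*exp(s)/(exp(2*s) + 3*exp(s) + 1)^2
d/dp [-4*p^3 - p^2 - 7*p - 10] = -12*p^2 - 2*p - 7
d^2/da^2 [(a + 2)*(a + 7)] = 2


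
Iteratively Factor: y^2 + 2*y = (y + 2)*(y)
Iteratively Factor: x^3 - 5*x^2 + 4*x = (x)*(x^2 - 5*x + 4) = x*(x - 4)*(x - 1)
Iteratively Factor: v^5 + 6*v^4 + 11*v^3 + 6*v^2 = (v + 3)*(v^4 + 3*v^3 + 2*v^2) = v*(v + 3)*(v^3 + 3*v^2 + 2*v) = v*(v + 2)*(v + 3)*(v^2 + v) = v*(v + 1)*(v + 2)*(v + 3)*(v)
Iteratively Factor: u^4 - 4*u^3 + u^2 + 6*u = (u - 3)*(u^3 - u^2 - 2*u) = (u - 3)*(u - 2)*(u^2 + u) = u*(u - 3)*(u - 2)*(u + 1)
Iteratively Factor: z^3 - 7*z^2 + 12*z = (z)*(z^2 - 7*z + 12) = z*(z - 3)*(z - 4)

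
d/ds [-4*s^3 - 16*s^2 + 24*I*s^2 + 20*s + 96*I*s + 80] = -12*s^2 + s*(-32 + 48*I) + 20 + 96*I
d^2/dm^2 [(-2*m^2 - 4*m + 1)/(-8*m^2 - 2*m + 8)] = (56*m^3 + 48*m^2 + 180*m + 31)/(64*m^6 + 48*m^5 - 180*m^4 - 95*m^3 + 180*m^2 + 48*m - 64)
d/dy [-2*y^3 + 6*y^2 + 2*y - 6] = -6*y^2 + 12*y + 2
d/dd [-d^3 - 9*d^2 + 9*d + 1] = -3*d^2 - 18*d + 9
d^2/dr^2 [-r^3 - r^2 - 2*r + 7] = -6*r - 2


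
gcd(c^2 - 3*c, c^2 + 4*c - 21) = c - 3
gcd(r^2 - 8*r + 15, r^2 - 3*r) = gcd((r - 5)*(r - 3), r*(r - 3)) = r - 3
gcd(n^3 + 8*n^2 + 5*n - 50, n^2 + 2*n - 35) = 1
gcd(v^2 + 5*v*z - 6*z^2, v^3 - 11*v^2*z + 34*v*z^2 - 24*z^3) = -v + z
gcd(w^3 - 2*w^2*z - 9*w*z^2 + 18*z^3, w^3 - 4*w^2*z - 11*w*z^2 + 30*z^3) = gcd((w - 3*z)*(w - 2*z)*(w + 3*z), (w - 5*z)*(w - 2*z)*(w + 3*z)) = -w^2 - w*z + 6*z^2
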